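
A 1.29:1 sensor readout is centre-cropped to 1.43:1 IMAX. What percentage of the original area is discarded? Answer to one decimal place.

9.8%

1.43:1 IMAX is wider than 1.29:1, so the crop keeps the full width and trims the height.
Fraction kept = (1.290)/(1.430) ≈ 90.21%, so 9.79% is lost.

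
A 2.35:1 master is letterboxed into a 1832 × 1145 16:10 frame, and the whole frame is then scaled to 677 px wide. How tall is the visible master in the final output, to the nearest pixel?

In the 1832×1145 frame the master fills the width: height = 1832 / 2.350 ≈ 779.57 px.
Scaling 1832 → 677 is ×0.3695, so the height becomes 779.57 × 0.3695 ≈ 288.09 px.

288 px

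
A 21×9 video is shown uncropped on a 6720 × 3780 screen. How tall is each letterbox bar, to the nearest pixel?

450 px

21×9 (2.333) > 16:9 (1.778), so the video fills the width.
That makes the image 2880.00 px tall (6720 × 9/21).
Black = 3780 − 2880.00 = 900.00 px, or 450.00 per bar.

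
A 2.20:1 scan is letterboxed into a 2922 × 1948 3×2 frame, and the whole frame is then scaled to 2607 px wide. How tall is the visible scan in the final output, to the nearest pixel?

1185 px

Fitted into 2922×1948, the scan spans the width; its height is 2922 / 2.200 ≈ 1328.18 px.
The frame scales by 2607/2922 = 0.8922; 1328.18 × 0.8922 ≈ 1185.00 px.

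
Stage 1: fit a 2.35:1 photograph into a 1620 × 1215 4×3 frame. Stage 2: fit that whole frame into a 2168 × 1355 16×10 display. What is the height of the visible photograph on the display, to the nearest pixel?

Inside the 1620×1215 canvas the photograph is width-limited at 1620.00 × 689.36.
Second fit — the 4×3 canvas into 2168×1355 spans the height: 1806.67 × 1355.00 (×1.1152 from 1620×1215).
The photograph scales with it: height 689.36 × 1.1152 ≈ 768.79.

769 px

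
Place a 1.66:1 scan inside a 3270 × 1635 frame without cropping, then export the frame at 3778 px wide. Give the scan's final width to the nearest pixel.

Fitted into 3270×1635, the scan spans the height; its width is 1635 × 1.660 ≈ 2714.10 px.
Scaling 3270 → 3778 is ×1.1554, so the width becomes 2714.10 × 1.1554 ≈ 3135.74 px.

3136 px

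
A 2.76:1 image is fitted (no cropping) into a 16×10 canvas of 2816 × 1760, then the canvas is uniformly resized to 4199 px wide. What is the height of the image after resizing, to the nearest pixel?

1521 px

At 2816×1760 the image is width-limited, so height = 2816 / 2.760 ≈ 1020.29 px.
The frame scales by 4199/2816 = 1.4911; 1020.29 × 1.4911 ≈ 1521.38 px.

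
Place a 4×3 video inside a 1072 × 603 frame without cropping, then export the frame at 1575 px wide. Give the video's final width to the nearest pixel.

1181 px

At 1072×603 the video is height-limited, so width = 603 × 4/3 ≈ 804.00 px.
Resizing to 1575 px wide multiplies everything by 1.4692: 804.00 → 1181.25 px.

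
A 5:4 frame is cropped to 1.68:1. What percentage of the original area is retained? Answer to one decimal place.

74.4%

The width stays; only height is cut (since 1.68:1 is wider than 5:4).
Fraction kept = (1.250)/(1.680) ≈ 74.40%.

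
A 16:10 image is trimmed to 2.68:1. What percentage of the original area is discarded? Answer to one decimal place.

The width stays; only height is cut (since 2.68:1 is wider than 16:10).
(1.600)/(2.680) ≈ 0.597 of the area survives, leaving 40.30% discarded.

40.3%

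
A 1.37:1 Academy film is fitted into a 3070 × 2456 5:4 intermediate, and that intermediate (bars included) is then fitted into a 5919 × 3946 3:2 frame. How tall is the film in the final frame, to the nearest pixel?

First fit — 1.37:1 Academy into 3070×2456 spans the width: 3070.00 × 2240.88.
Second fit — the 5:4 canvas into 5919×3946 spans the height: 4932.50 × 3946.00 (×1.6067 from 3070×2456).
Applying the same ×1.6067: 2240.88 → 3600.36.

3600 px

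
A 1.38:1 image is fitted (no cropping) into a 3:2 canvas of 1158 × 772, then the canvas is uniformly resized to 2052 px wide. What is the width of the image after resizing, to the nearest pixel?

1888 px

Fitted into 1158×772, the image spans the height; its width is 772 × 1.380 ≈ 1065.36 px.
Resizing to 2052 px wide multiplies everything by 1.7720: 1065.36 → 1887.84 px.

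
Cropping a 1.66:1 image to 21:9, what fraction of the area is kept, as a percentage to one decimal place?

The width stays; only height is cut (since 21:9 is wider than 1.66:1).
Area ratio = (1.660)/(2.333) = 71.14% retained.

71.1%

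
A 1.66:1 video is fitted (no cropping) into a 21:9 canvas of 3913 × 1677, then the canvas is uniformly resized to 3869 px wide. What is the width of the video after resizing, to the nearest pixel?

Fitted into 3913×1677, the video spans the height; its width is 1677 × 1.660 ≈ 2783.82 px.
The frame scales by 3869/3913 = 0.9888; 2783.82 × 0.9888 ≈ 2752.52 px.

2753 px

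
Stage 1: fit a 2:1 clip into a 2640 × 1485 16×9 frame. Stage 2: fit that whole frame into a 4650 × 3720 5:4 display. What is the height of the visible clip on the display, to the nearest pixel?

2:1 in 2640×1485: fills the width, so the clip is 2640.00 × 1320.00.
Second fit — the 16×9 canvas into 4650×3720 spans the width: 4650.00 × 2615.62 (×1.7614 from 2640×1485).
Applying the same ×1.7614: 1320.00 → 2325.00.

2325 px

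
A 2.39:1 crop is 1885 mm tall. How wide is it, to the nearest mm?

At 2.39:1, 1885 × 2.390 ≈ 4505.15.

4505 mm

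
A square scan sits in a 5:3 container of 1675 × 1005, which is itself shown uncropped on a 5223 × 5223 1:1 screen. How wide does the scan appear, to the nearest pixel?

3134 px

Inside the 1675×1005 canvas the scan is height-limited at 1005.00 × 1005.00.
5:3 in 5223×5223: fills the width, so the intermediate becomes 5223.00 × 3133.80 — a scale of ×3.1182.
Applying the same ×3.1182: 1005.00 → 3133.80.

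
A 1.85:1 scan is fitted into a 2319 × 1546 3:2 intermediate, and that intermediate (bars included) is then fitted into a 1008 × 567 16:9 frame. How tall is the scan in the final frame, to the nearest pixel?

Inside the 2319×1546 canvas the scan is width-limited at 2319.00 × 1253.51.
Second fit — the 3:2 canvas into 1008×567 spans the height: 850.50 × 567.00 (×0.3668 from 2319×1546).
Applying the same ×0.3668: 1253.51 → 459.73.

460 px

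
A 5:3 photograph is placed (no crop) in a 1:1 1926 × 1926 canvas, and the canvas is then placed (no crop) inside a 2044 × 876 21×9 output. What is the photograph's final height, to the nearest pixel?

First fit — 5:3 into 1926×1926 spans the width: 1926.00 × 1155.60.
The 1:1 canvas is height-limited in 2044×876, giving 876.00 × 876.00; scale factor 0.4548.
So the photograph's height is 1155.60 × 0.4548 ≈ 525.60.

526 px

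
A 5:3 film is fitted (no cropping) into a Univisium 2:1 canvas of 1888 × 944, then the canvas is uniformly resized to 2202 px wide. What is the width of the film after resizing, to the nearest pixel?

At 1888×944 the film is height-limited, so width = 944 × 5/3 ≈ 1573.33 px.
Scaling 1888 → 2202 is ×1.1663, so the width becomes 1573.33 × 1.1663 ≈ 1835.00 px.

1835 px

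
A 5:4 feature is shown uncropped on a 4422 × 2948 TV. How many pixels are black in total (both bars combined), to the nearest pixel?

2172676 pixels

5:4 is narrower than 3×2, so it spans the full height.
The feature is 2948 × 5/4 ≈ 3685.0000 px wide.
4422 − 3685.0000 = 737.0000 px of bars.
Bar area = 737.0000 × 2948 ≈ 2172676 px.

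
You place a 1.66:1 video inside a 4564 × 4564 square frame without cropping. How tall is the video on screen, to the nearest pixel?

2749 px

Since 1.660 > 1.000, the video is width-limited.
That makes the image 2749.40 px tall (4564 / 1.660).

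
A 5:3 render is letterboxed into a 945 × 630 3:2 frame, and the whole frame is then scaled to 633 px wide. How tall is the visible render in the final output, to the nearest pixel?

At 945×630 the render is width-limited, so height = 945 × 3/5 ≈ 567.00 px.
The frame scales by 633/945 = 0.6698; 567.00 × 0.6698 ≈ 379.80 px.

380 px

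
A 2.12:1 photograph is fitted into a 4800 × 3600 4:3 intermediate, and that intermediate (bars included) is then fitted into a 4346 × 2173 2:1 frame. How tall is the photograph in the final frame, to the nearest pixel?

2.12:1 in 4800×3600: fills the width, so the photograph is 4800.00 × 2264.15.
4:3 in 4346×2173: fills the height, so the intermediate becomes 2897.33 × 2173.00 — a scale of ×0.6036.
So the photograph's height is 2264.15 × 0.6036 ≈ 1366.67.

1367 px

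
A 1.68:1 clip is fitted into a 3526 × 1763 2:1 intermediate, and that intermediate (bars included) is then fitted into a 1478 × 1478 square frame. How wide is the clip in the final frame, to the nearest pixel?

1242 px

Inside the 3526×1763 canvas the clip is height-limited at 2961.84 × 1763.00.
The 2:1 canvas is width-limited in 1478×1478, giving 1478.00 × 739.00; scale factor 0.4192.
The clip scales with it: width 2961.84 × 0.4192 ≈ 1241.52.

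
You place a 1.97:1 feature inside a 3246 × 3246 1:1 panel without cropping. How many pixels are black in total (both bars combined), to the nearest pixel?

5188031 pixels

Since 1.970 > 1.000, the feature is width-limited.
Content height = 3246 / 1.970 ≈ 1647.7157 px.
3246 − 1647.7157 = 1598.2843 px of bars.
That's 1598.2843 × 3246 ≈ 5188031 black pixels.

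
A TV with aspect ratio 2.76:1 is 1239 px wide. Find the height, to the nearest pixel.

449 px

At 2.76:1, 1239 / 2.760 ≈ 448.91.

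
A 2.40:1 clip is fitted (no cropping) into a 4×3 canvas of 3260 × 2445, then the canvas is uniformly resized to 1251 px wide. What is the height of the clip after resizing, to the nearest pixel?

521 px

In the 3260×2445 frame the clip fills the width: height = 3260 / 2.400 ≈ 1358.33 px.
Resizing to 1251 px wide multiplies everything by 0.3837: 1358.33 → 521.25 px.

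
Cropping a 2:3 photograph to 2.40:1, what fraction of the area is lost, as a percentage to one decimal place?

72.2%

2.40:1 is wider than 2:3, so the crop keeps the full width and trims the height.
Fraction kept = (0.667)/(2.400) ≈ 27.78%, so 72.22% is lost.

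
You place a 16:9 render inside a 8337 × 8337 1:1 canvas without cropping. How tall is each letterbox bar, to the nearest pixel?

Since 1.778 > 1.000, the render is width-limited.
The render is 8337 × 9/16 ≈ 4689.56 px tall.
Leftover height: 8337 − 4689.56 = 3647.44 px → 1823.72 each side.

1824 px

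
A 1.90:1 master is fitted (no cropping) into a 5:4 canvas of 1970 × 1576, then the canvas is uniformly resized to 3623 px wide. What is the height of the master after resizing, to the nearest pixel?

1907 px

In the 1970×1576 frame the master fills the width: height = 1970 / 1.900 ≈ 1036.84 px.
Resizing to 3623 px wide multiplies everything by 1.8391: 1036.84 → 1906.84 px.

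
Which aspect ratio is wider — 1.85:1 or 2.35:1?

2.35:1

1.85 and 2.35; 2.35 > 1.85.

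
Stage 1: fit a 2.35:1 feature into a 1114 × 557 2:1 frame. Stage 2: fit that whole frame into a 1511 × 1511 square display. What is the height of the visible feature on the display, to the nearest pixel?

2.35:1 in 1114×557: fills the width, so the feature is 1114.00 × 474.04.
2:1 in 1511×1511: fills the width, so the intermediate becomes 1511.00 × 755.50 — a scale of ×1.3564.
Applying the same ×1.3564: 474.04 → 642.98.

643 px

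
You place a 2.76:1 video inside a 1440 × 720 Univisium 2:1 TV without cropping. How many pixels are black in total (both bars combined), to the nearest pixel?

285496 pixels

Since 2.760 > 2.000, the video is width-limited.
That makes the image 521.7391 px tall (1440 / 2.760).
Black = 720 − 521.7391 = 198.2609 px.
Bar area = 198.2609 × 1440 ≈ 285496 px.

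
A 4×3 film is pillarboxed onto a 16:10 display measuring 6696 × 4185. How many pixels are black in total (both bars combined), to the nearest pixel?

4×3 (1.333) < 16:10 (1.600), so the film fills the height.
The film is 4185 × 4/3 ≈ 5580.0000 px wide.
Leftover width: 6696 − 5580.0000 = 1116.0000 px.
Across the 4185-px span: 1116.0000 × 4185 ≈ 4670460 px.

4670460 pixels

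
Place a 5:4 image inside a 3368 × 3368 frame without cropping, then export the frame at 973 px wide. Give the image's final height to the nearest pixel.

In the 3368×3368 frame the image fills the width: height = 3368 × 4/5 ≈ 2694.40 px.
The frame scales by 973/3368 = 0.2889; 2694.40 × 0.2889 ≈ 778.40 px.

778 px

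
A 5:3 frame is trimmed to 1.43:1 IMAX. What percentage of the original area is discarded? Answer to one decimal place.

The height stays; only width is cut (since 1.43:1 IMAX is narrower than 5:3).
Area ratio = (1.430)/(1.667) = 85.80%; the remaining 14.20% is cropped out.

14.2%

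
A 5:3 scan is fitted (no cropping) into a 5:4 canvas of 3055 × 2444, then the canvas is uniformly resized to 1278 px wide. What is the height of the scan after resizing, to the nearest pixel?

767 px

Fitted into 3055×2444, the scan spans the width; its height is 3055 × 3/5 ≈ 1833.00 px.
Resizing to 1278 px wide multiplies everything by 0.4183: 1833.00 → 766.80 px.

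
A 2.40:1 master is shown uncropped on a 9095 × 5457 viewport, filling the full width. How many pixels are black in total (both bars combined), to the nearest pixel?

The master is 9095 / 2.400 ≈ 3789.5833 px tall.
5457 − 3789.5833 = 1667.4167 px of bars.
Across the 9095-px span: 1667.4167 × 9095 ≈ 15165155 px.

15165155 pixels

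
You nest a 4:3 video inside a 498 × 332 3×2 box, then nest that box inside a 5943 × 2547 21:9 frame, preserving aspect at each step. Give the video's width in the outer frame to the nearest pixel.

Inside the 498×332 canvas the video is height-limited at 442.67 × 332.00.
3×2 in 5943×2547: fills the height, so the intermediate becomes 3820.50 × 2547.00 — a scale of ×7.6717.
The video scales with it: width 442.67 × 7.6717 ≈ 3396.00.

3396 px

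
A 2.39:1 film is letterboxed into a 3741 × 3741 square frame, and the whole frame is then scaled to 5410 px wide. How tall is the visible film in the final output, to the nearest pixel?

2264 px

In the 3741×3741 frame the film fills the width: height = 3741 / 2.390 ≈ 1565.27 px.
The frame scales by 5410/3741 = 1.4461; 1565.27 × 1.4461 ≈ 2263.60 px.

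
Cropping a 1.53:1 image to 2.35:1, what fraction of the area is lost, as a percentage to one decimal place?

34.9%

Going from 1.53:1 to 2.35:1 means cutting height while keeping width.
Area ratio = (1.530)/(2.350) = 65.11%; the remaining 34.89% is cropped out.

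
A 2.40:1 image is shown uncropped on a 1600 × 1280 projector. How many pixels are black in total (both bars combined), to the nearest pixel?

Since 2.400 > 1.250, the image is width-limited.
Content height = 1600 / 2.400 ≈ 666.6667 px.
Leftover height: 1280 − 666.6667 = 613.3333 px.
That's 613.3333 × 1600 ≈ 981333 black pixels.

981333 pixels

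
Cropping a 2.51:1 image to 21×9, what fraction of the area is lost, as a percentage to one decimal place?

The height stays; only width is cut (since 21×9 is narrower than 2.51:1).
(2.333)/(2.510) ≈ 0.930 of the area survives, leaving 7.04% discarded.

7.0%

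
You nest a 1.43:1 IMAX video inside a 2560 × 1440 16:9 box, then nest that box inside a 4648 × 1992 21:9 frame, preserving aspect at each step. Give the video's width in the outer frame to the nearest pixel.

1.43:1 IMAX in 2560×1440: fills the height, so the video is 2059.20 × 1440.00.
The 16:9 canvas is height-limited in 4648×1992, giving 3541.33 × 1992.00; scale factor 1.3833.
So the video's width is 2059.20 × 1.3833 ≈ 2848.56.

2849 px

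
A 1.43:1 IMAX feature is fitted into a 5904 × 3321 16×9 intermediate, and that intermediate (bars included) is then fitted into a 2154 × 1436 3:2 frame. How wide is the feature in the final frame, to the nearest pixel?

1733 px

First fit — 1.43:1 IMAX into 5904×3321 spans the height: 4749.03 × 3321.00.
The 16×9 canvas is width-limited in 2154×1436, giving 2154.00 × 1211.62; scale factor 0.3648.
Applying the same ×0.3648: 4749.03 → 1732.62.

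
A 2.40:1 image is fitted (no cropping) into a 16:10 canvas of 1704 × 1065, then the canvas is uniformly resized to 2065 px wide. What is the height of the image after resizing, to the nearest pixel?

860 px

Fitted into 1704×1065, the image spans the width; its height is 1704 / 2.400 ≈ 710.00 px.
Scaling 1704 → 2065 is ×1.2119, so the height becomes 710.00 × 1.2119 ≈ 860.42 px.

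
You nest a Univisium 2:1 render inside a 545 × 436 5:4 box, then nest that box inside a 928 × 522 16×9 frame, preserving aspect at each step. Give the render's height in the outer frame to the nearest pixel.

326 px

First fit — Univisium 2:1 into 545×436 spans the width: 545.00 × 272.50.
The 5:4 canvas is height-limited in 928×522, giving 652.50 × 522.00; scale factor 1.1972.
The render scales with it: height 272.50 × 1.1972 ≈ 326.25.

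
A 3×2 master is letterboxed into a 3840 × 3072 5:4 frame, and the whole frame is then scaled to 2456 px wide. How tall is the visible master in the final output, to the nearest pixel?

At 3840×3072 the master is width-limited, so height = 3840 × 2/3 ≈ 2560.00 px.
Resizing to 2456 px wide multiplies everything by 0.6396: 2560.00 → 1637.33 px.

1637 px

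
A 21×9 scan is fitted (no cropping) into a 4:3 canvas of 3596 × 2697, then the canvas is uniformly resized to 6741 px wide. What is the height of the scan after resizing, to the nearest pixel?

At 3596×2697 the scan is width-limited, so height = 3596 × 9/21 ≈ 1541.14 px.
Resizing to 6741 px wide multiplies everything by 1.8746: 1541.14 → 2889.00 px.

2889 px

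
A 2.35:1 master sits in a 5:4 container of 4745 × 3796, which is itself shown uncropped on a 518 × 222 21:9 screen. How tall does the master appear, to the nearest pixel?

118 px

Inside the 4745×3796 canvas the master is width-limited at 4745.00 × 2019.15.
Second fit — the 5:4 canvas into 518×222 spans the height: 277.50 × 222.00 (×0.0585 from 4745×3796).
So the master's height is 2019.15 × 0.0585 ≈ 118.09.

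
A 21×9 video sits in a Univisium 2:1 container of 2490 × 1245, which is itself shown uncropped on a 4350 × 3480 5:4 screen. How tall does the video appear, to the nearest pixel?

1864 px

First fit — 21×9 into 2490×1245 spans the width: 2490.00 × 1067.14.
Second fit — the Univisium 2:1 canvas into 4350×3480 spans the width: 4350.00 × 2175.00 (×1.7470 from 2490×1245).
Applying the same ×1.7470: 1067.14 → 1864.29.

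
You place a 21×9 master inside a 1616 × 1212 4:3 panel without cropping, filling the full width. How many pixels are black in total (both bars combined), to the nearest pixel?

The master is 1616 × 9/21 ≈ 692.5714 px tall.
1212 − 692.5714 = 519.4286 px of bars.
Across the 1616-px span: 519.4286 × 1616 ≈ 839397 px.

839397 pixels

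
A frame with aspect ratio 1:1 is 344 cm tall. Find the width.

344 cm

Width = 344 × 1/1 = 344.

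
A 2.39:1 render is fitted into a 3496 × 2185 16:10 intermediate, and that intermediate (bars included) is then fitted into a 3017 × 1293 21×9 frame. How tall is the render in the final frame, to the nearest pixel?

2.39:1 in 3496×2185: fills the width, so the render is 3496.00 × 1462.76.
The 16:10 canvas is height-limited in 3017×1293, giving 2068.80 × 1293.00; scale factor 0.5918.
Applying the same ×0.5918: 1462.76 → 865.61.

866 px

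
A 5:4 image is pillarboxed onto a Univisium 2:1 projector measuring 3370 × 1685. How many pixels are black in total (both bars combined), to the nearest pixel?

Since 1.250 < 2.000, the image is height-limited.
The image is 1685 × 5/4 ≈ 2106.2500 px wide.
Leftover width: 3370 − 2106.2500 = 1263.7500 px.
Across the 1685-px span: 1263.7500 × 1685 ≈ 2129419 px.

2129419 pixels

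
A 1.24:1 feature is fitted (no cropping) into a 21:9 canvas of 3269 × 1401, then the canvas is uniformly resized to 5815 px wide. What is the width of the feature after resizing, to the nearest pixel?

Fitted into 3269×1401, the feature spans the height; its width is 1401 × 1.240 ≈ 1737.24 px.
Resizing to 5815 px wide multiplies everything by 1.7788: 1737.24 → 3090.26 px.

3090 px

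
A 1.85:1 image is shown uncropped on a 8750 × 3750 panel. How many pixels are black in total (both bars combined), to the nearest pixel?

6796875 pixels

1.85:1 (1.850) < 21:9 (2.333), so the image fills the height.
That makes the image 6937.5000 px wide (3750 × 1.850).
Leftover width: 8750 − 6937.5000 = 1812.5000 px.
That's 1812.5000 × 3750 ≈ 6796875 black pixels.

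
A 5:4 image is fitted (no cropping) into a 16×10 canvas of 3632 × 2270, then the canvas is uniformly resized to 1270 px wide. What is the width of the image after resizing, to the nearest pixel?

992 px

In the 3632×2270 frame the image fills the height: width = 2270 × 5/4 ≈ 2837.50 px.
The frame scales by 1270/3632 = 0.3497; 2837.50 × 0.3497 ≈ 992.19 px.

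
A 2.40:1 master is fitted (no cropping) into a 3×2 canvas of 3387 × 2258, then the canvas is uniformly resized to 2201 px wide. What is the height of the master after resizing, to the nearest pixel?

917 px

In the 3387×2258 frame the master fills the width: height = 3387 / 2.400 ≈ 1411.25 px.
The frame scales by 2201/3387 = 0.6498; 1411.25 × 0.6498 ≈ 917.08 px.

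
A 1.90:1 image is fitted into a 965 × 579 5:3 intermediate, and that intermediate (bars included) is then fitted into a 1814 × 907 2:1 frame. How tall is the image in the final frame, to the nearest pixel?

796 px

Inside the 965×579 canvas the image is width-limited at 965.00 × 507.89.
The 5:3 canvas is height-limited in 1814×907, giving 1511.67 × 907.00; scale factor 1.5665.
So the image's height is 507.89 × 1.5665 ≈ 795.61.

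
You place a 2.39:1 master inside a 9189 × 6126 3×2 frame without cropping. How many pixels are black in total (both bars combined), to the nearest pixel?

2.39:1 is wider than 3×2, so it spans the full width.
Content height = 9189 / 2.390 ≈ 3844.7699 px.
Black = 6126 − 3844.7699 = 2281.2301 px.
Bar area = 2281.2301 × 9189 ≈ 20962224 px.

20962224 pixels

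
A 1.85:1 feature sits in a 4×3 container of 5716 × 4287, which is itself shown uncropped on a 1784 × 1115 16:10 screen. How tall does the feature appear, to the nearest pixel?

Inside the 5716×4287 canvas the feature is width-limited at 5716.00 × 3089.73.
The 4×3 canvas is height-limited in 1784×1115, giving 1486.67 × 1115.00; scale factor 0.2601.
Applying the same ×0.2601: 3089.73 → 803.60.

804 px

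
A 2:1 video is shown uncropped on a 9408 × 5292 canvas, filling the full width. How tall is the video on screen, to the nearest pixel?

4704 px

Content height = 9408 × 1/2 ≈ 4704.00 px.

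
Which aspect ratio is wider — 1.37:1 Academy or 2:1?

1.37 and 2; 2 > 1.37.

2:1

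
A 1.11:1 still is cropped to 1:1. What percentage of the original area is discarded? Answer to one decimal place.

9.9%

The height stays; only width is cut (since 1:1 is narrower than 1.11:1).
Fraction kept = (1.000)/(1.110) ≈ 90.09%, so 9.91% is lost.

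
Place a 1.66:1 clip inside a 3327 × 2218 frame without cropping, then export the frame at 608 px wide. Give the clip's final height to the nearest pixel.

Fitted into 3327×2218, the clip spans the width; its height is 3327 / 1.660 ≈ 2004.22 px.
Scaling 3327 → 608 is ×0.1827, so the height becomes 2004.22 × 0.1827 ≈ 366.27 px.

366 px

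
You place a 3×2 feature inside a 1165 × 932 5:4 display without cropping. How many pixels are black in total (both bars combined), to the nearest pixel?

Since 1.500 > 1.250, the feature is width-limited.
Content height = 1165 × 2/3 ≈ 776.6667 px.
932 − 776.6667 = 155.3333 px of bars.
That's 155.3333 × 1165 ≈ 180963 black pixels.

180963 pixels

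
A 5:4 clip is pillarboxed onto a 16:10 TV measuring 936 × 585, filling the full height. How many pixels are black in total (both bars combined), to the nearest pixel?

119779 pixels

That makes the image 731.2500 px wide (585 × 5/4).
Black = 936 − 731.2500 = 204.7500 px.
Bar area = 204.7500 × 585 ≈ 119779 px.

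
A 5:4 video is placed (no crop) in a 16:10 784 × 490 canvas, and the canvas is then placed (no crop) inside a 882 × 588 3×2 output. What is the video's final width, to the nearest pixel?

689 px

First fit — 5:4 into 784×490 spans the height: 612.50 × 490.00.
The 16:10 canvas is width-limited in 882×588, giving 882.00 × 551.25; scale factor 1.1250.
So the video's width is 612.50 × 1.1250 ≈ 689.06.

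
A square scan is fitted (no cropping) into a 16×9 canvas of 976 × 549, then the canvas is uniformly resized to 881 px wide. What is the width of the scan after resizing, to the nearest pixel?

At 976×549 the scan is height-limited, so width = 549 × 1/1 ≈ 549.00 px.
The frame scales by 881/976 = 0.9027; 549.00 × 0.9027 ≈ 495.56 px.

496 px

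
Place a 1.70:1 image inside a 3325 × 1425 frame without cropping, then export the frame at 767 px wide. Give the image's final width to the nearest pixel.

559 px

Fitted into 3325×1425, the image spans the height; its width is 1425 × 1.700 ≈ 2422.50 px.
The frame scales by 767/3325 = 0.2307; 2422.50 × 0.2307 ≈ 558.81 px.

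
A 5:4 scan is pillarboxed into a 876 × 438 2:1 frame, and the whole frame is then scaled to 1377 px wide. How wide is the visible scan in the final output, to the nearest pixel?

861 px

In the 876×438 frame the scan fills the height: width = 438 × 5/4 ≈ 547.50 px.
Resizing to 1377 px wide multiplies everything by 1.5719: 547.50 → 860.62 px.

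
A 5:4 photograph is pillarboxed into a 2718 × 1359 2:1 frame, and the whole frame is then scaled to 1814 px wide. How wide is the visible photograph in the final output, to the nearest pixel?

In the 2718×1359 frame the photograph fills the height: width = 1359 × 5/4 ≈ 1698.75 px.
The frame scales by 1814/2718 = 0.6674; 1698.75 × 0.6674 ≈ 1133.75 px.

1134 px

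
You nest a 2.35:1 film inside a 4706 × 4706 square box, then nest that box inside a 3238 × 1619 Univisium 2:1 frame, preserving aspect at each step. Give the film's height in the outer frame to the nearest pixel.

689 px

First fit — 2.35:1 into 4706×4706 spans the width: 4706.00 × 2002.55.
Second fit — the square canvas into 3238×1619 spans the height: 1619.00 × 1619.00 (×0.3440 from 4706×4706).
The film scales with it: height 2002.55 × 0.3440 ≈ 688.94.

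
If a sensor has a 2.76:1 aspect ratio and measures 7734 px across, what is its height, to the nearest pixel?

2802 px

At 2.76:1, 7734 / 2.760 ≈ 2802.17.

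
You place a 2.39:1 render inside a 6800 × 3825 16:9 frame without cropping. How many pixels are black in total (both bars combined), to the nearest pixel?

Since 2.390 > 1.778, the render is width-limited.
Content height = 6800 / 2.390 ≈ 2845.1883 px.
Black = 3825 − 2845.1883 = 979.8117 px.
Bar area = 979.8117 × 6800 ≈ 6662720 px.

6662720 pixels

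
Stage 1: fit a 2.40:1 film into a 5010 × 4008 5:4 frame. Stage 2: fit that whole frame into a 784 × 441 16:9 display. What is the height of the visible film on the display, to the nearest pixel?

Inside the 5010×4008 canvas the film is width-limited at 5010.00 × 2087.50.
The 5:4 canvas is height-limited in 784×441, giving 551.25 × 441.00; scale factor 0.1100.
The film scales with it: height 2087.50 × 0.1100 ≈ 229.69.

230 px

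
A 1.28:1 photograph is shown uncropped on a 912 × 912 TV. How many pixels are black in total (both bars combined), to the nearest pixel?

1.28:1 (1.280) > square (1.000), so the photograph fills the width.
The photograph is 912 / 1.280 ≈ 712.5000 px tall.
912 − 712.5000 = 199.5000 px of bars.
Bar area = 199.5000 × 912 ≈ 181944 px.

181944 pixels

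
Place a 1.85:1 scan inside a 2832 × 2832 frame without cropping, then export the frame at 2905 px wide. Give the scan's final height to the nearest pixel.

1570 px

Fitted into 2832×2832, the scan spans the width; its height is 2832 / 1.850 ≈ 1530.81 px.
Scaling 2832 → 2905 is ×1.0258, so the height becomes 1530.81 × 1.0258 ≈ 1570.27 px.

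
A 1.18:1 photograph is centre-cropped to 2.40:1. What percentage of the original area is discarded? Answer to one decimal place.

The width stays; only height is cut (since 2.40:1 is wider than 1.18:1).
(1.180)/(2.400) ≈ 0.492 of the area survives, leaving 50.83% discarded.

50.8%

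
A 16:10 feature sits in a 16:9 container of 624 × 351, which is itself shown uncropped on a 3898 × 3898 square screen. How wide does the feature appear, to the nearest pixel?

Inside the 624×351 canvas the feature is height-limited at 561.60 × 351.00.
16:9 in 3898×3898: fills the width, so the intermediate becomes 3898.00 × 2192.62 — a scale of ×6.2468.
The feature scales with it: width 561.60 × 6.2468 ≈ 3508.20.

3508 px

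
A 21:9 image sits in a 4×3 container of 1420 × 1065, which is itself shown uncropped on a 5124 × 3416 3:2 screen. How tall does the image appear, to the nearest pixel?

1952 px

21:9 in 1420×1065: fills the width, so the image is 1420.00 × 608.57.
4×3 in 5124×3416: fills the height, so the intermediate becomes 4554.67 × 3416.00 — a scale of ×3.2075.
So the image's height is 608.57 × 3.2075 ≈ 1952.00.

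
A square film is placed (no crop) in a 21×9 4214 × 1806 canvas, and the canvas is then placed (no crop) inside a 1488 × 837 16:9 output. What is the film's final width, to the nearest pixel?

Inside the 4214×1806 canvas the film is height-limited at 1806.00 × 1806.00.
21×9 in 1488×837: fills the width, so the intermediate becomes 1488.00 × 637.71 — a scale of ×0.3531.
The film scales with it: width 1806.00 × 0.3531 ≈ 637.71.

638 px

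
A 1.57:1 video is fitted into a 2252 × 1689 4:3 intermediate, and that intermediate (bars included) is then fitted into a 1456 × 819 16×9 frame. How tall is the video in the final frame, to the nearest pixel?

First fit — 1.57:1 into 2252×1689 spans the width: 2252.00 × 1434.39.
Second fit — the 4:3 canvas into 1456×819 spans the height: 1092.00 × 819.00 (×0.4849 from 2252×1689).
The video scales with it: height 1434.39 × 0.4849 ≈ 695.54.

696 px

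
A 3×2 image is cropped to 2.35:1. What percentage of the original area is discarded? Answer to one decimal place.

Going from 3×2 to 2.35:1 means cutting height while keeping width.
Area ratio = (1.500)/(2.350) = 63.83%; the remaining 36.17% is cropped out.

36.2%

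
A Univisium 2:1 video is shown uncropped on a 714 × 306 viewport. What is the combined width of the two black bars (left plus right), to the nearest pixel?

102 px

Since 2.000 < 2.333, the video is height-limited.
Content width = 306 × 2/1 ≈ 612.00 px.
Black = 714 − 612.00 = 102.00 px.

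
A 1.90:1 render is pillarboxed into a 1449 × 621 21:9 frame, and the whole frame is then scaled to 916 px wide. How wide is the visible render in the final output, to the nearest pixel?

746 px

In the 1449×621 frame the render fills the height: width = 621 × 1.900 ≈ 1179.90 px.
Resizing to 916 px wide multiplies everything by 0.6322: 1179.90 → 745.89 px.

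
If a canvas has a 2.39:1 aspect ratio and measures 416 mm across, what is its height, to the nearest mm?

Height = 416 / 2.390 = 174.06.

174 mm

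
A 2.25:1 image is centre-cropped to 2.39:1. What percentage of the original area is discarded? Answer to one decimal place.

5.9%

Going from 2.25:1 to 2.39:1 means cutting height while keeping width.
Area ratio = (2.250)/(2.390) = 94.14%; the remaining 5.86% is cropped out.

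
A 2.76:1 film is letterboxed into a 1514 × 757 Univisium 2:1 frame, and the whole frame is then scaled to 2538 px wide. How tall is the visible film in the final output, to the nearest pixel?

Fitted into 1514×757, the film spans the width; its height is 1514 / 2.760 ≈ 548.55 px.
The frame scales by 2538/1514 = 1.6764; 548.55 × 1.6764 ≈ 919.57 px.

920 px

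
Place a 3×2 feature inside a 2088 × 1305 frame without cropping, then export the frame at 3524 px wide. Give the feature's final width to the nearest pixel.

3304 px

Fitted into 2088×1305, the feature spans the height; its width is 1305 × 3/2 ≈ 1957.50 px.
Scaling 2088 → 3524 is ×1.6877, so the width becomes 1957.50 × 1.6877 ≈ 3303.75 px.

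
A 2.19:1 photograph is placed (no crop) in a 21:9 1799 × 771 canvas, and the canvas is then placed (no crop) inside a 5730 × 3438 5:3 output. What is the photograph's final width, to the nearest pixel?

Inside the 1799×771 canvas the photograph is height-limited at 1688.49 × 771.00.
The 21:9 canvas is width-limited in 5730×3438, giving 5730.00 × 2455.71; scale factor 3.1851.
Applying the same ×3.1851: 1688.49 → 5378.01.

5378 px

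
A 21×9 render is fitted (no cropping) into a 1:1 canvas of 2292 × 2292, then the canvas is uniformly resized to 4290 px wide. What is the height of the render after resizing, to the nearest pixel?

1839 px

Fitted into 2292×2292, the render spans the width; its height is 2292 × 9/21 ≈ 982.29 px.
The frame scales by 4290/2292 = 1.8717; 982.29 × 1.8717 ≈ 1838.57 px.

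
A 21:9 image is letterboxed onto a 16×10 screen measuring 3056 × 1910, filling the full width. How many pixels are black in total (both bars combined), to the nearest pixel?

1834473 pixels

Content height = 3056 × 9/21 ≈ 1309.7143 px.
Leftover height: 1910 − 1309.7143 = 600.2857 px.
That's 600.2857 × 3056 ≈ 1834473 black pixels.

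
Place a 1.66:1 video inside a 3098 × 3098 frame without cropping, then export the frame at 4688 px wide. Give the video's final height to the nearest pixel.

At 3098×3098 the video is width-limited, so height = 3098 / 1.660 ≈ 1866.27 px.
Resizing to 4688 px wide multiplies everything by 1.5132: 1866.27 → 2824.10 px.

2824 px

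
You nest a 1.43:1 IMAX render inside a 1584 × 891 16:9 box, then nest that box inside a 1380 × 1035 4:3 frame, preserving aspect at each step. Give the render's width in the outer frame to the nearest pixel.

1110 px

1.43:1 IMAX in 1584×891: fills the height, so the render is 1274.13 × 891.00.
16:9 in 1380×1035: fills the width, so the intermediate becomes 1380.00 × 776.25 — a scale of ×0.8712.
The render scales with it: width 1274.13 × 0.8712 ≈ 1110.04.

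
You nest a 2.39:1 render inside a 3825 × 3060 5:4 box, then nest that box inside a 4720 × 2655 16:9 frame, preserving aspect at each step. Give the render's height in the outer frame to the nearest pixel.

2.39:1 in 3825×3060: fills the width, so the render is 3825.00 × 1600.42.
5:4 in 4720×2655: fills the height, so the intermediate becomes 3318.75 × 2655.00 — a scale of ×0.8676.
So the render's height is 1600.42 × 0.8676 ≈ 1388.60.

1389 px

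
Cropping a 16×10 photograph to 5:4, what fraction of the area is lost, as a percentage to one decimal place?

The height stays; only width is cut (since 5:4 is narrower than 16×10).
Fraction kept = (1.250)/(1.600) ≈ 78.12%, so 21.88% is lost.

21.9%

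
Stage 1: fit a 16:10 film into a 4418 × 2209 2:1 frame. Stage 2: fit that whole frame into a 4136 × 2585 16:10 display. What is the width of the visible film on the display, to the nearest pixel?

3309 px

First fit — 16:10 into 4418×2209 spans the height: 3534.40 × 2209.00.
The 2:1 canvas is width-limited in 4136×2585, giving 4136.00 × 2068.00; scale factor 0.9362.
The film scales with it: width 3534.40 × 0.9362 ≈ 3308.80.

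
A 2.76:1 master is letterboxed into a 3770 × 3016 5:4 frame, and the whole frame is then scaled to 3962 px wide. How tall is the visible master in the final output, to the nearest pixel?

At 3770×3016 the master is width-limited, so height = 3770 / 2.760 ≈ 1365.94 px.
Scaling 3770 → 3962 is ×1.0509, so the height becomes 1365.94 × 1.0509 ≈ 1435.51 px.

1436 px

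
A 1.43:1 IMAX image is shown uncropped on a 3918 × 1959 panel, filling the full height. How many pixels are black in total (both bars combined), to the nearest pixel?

The image is 1959 × 1.430 ≈ 2801.3700 px wide.
Leftover width: 3918 − 2801.3700 = 1116.6300 px.
Across the 1959-px span: 1116.6300 × 1959 ≈ 2187478 px.

2187478 pixels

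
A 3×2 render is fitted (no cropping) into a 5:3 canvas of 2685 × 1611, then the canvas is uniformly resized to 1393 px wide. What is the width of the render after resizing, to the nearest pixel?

At 2685×1611 the render is height-limited, so width = 1611 × 3/2 ≈ 2416.50 px.
Scaling 2685 → 1393 is ×0.5188, so the width becomes 2416.50 × 0.5188 ≈ 1253.70 px.

1254 px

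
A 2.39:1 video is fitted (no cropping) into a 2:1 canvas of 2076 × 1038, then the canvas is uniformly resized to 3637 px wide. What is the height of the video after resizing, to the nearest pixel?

Fitted into 2076×1038, the video spans the width; its height is 2076 / 2.390 ≈ 868.62 px.
The frame scales by 3637/2076 = 1.7519; 868.62 × 1.7519 ≈ 1521.76 px.

1522 px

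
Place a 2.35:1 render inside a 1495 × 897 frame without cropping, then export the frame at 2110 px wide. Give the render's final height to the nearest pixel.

At 1495×897 the render is width-limited, so height = 1495 / 2.350 ≈ 636.17 px.
The frame scales by 2110/1495 = 1.4114; 636.17 × 1.4114 ≈ 897.87 px.

898 px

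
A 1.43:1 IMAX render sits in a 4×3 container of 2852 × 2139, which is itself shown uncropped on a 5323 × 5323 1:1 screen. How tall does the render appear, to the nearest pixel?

3722 px

Inside the 2852×2139 canvas the render is width-limited at 2852.00 × 1994.41.
Second fit — the 4×3 canvas into 5323×5323 spans the width: 5323.00 × 3992.25 (×1.8664 from 2852×2139).
Applying the same ×1.8664: 1994.41 → 3722.38.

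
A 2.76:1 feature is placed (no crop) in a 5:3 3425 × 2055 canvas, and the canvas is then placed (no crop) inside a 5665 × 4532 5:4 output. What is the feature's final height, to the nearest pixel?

Inside the 3425×2055 canvas the feature is width-limited at 3425.00 × 1240.94.
The 5:3 canvas is width-limited in 5665×4532, giving 5665.00 × 3399.00; scale factor 1.6540.
So the feature's height is 1240.94 × 1.6540 ≈ 2052.54.

2053 px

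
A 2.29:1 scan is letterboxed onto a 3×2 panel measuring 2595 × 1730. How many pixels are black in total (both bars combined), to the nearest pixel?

2.29:1 is wider than 3×2, so it spans the full width.
Content height = 2595 / 2.290 ≈ 1133.1878 px.
Leftover height: 1730 − 1133.1878 = 596.8122 px.
Across the 2595-px span: 596.8122 × 2595 ≈ 1548728 px.

1548728 pixels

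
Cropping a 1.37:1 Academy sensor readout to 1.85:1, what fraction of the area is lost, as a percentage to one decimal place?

25.9%

Going from 1.37:1 Academy to 1.85:1 means cutting height while keeping width.
(1.370)/(1.850) ≈ 0.741 of the area survives, leaving 25.95% discarded.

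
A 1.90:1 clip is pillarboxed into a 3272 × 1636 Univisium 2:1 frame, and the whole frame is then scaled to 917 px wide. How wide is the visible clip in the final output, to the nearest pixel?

871 px

Fitted into 3272×1636, the clip spans the height; its width is 1636 × 1.900 ≈ 3108.40 px.
Scaling 3272 → 917 is ×0.2803, so the width becomes 3108.40 × 0.2803 ≈ 871.15 px.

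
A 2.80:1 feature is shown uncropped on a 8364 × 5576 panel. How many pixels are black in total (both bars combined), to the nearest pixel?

21653201 pixels

2.80:1 (2.800) > 3×2 (1.500), so the feature fills the width.
That makes the image 2987.1429 px tall (8364 / 2.800).
5576 − 2987.1429 = 2588.8571 px of bars.
That's 2588.8571 × 8364 ≈ 21653201 black pixels.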